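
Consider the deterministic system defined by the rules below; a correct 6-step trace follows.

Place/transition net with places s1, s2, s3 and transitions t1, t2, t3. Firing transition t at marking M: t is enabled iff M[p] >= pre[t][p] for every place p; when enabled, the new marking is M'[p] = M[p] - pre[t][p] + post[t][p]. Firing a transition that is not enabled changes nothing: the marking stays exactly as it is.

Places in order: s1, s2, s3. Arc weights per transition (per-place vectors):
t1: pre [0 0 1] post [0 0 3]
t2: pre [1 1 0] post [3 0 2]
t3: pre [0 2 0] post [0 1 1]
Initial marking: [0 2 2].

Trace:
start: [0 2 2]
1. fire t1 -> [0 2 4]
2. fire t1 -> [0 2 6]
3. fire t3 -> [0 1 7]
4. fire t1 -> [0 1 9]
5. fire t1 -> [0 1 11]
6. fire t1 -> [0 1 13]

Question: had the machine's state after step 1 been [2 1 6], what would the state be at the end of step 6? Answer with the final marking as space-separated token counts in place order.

state after step 1 := [2 1 6]
2. fire t1 -> [2 1 8]
3. fire t3 -> [2 1 8]
4. fire t1 -> [2 1 10]
5. fire t1 -> [2 1 12]
6. fire t1 -> [2 1 14]

2 1 14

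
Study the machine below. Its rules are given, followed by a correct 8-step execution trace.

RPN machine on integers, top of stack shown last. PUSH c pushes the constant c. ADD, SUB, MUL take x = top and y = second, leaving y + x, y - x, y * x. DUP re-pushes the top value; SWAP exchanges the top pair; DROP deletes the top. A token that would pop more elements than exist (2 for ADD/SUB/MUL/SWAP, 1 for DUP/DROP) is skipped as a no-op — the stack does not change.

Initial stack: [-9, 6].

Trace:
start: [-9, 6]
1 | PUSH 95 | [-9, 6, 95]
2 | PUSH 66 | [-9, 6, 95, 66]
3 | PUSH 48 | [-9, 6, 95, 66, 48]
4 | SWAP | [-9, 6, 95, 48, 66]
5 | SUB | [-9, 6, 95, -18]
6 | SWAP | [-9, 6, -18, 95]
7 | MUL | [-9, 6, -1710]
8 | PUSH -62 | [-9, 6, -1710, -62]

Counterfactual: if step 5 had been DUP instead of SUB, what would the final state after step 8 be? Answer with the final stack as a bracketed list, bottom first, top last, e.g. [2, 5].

[-9, 6, 95, 48, 4356, -62]

(re-executing from step 5 with the substitution; state before step 5: [-9, 6, 95, 48, 66])
5 | DUP | [-9, 6, 95, 48, 66, 66]
6 | SWAP | [-9, 6, 95, 48, 66, 66]
7 | MUL | [-9, 6, 95, 48, 4356]
8 | PUSH -62 | [-9, 6, 95, 48, 4356, -62]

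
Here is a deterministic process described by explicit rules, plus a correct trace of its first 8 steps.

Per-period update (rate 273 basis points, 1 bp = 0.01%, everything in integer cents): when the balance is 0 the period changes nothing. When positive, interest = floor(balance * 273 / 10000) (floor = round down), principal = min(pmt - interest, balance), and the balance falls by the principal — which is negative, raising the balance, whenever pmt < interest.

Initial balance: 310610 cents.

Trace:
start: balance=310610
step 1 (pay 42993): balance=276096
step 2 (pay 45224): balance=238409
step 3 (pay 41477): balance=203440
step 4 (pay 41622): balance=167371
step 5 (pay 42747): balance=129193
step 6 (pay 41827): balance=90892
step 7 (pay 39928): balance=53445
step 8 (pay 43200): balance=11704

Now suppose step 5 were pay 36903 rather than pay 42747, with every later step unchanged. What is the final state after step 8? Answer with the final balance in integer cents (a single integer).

18040

(re-executing from step 5 with the substitution; state before step 5: balance=167371)
step 5 (pay 36903): balance=135037
step 6 (pay 41827): balance=96896
step 7 (pay 39928): balance=59613
step 8 (pay 43200): balance=18040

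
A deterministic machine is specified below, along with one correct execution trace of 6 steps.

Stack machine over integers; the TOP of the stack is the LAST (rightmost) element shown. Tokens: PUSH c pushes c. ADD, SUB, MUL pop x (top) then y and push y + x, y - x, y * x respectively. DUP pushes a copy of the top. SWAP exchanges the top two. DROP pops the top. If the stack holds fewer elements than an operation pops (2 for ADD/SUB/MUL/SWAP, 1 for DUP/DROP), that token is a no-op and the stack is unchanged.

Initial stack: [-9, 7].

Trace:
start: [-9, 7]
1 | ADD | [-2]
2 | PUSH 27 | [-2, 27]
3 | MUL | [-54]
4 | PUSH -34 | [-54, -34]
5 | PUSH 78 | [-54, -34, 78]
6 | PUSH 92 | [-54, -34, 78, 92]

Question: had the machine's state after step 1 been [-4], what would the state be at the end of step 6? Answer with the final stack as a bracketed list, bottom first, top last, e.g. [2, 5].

[-108, -34, 78, 92]

state after step 1 := [-4]
2 | PUSH 27 | [-4, 27]
3 | MUL | [-108]
4 | PUSH -34 | [-108, -34]
5 | PUSH 78 | [-108, -34, 78]
6 | PUSH 92 | [-108, -34, 78, 92]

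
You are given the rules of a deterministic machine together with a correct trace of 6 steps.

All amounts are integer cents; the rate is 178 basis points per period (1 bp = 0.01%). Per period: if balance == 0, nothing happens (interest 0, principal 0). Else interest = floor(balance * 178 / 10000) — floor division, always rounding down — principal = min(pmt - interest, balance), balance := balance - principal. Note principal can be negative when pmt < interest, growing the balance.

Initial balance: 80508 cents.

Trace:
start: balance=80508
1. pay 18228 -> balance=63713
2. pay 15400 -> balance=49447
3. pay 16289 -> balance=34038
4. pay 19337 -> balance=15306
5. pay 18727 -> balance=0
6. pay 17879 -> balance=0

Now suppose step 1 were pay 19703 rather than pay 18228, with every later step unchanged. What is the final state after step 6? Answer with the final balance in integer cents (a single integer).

(re-executing from step 1 with the substitution; state before step 1: balance=80508)
1. pay 19703 -> balance=62238
2. pay 15400 -> balance=47945
3. pay 16289 -> balance=32509
4. pay 19337 -> balance=13750
5. pay 18727 -> balance=0
6. pay 17879 -> balance=0

0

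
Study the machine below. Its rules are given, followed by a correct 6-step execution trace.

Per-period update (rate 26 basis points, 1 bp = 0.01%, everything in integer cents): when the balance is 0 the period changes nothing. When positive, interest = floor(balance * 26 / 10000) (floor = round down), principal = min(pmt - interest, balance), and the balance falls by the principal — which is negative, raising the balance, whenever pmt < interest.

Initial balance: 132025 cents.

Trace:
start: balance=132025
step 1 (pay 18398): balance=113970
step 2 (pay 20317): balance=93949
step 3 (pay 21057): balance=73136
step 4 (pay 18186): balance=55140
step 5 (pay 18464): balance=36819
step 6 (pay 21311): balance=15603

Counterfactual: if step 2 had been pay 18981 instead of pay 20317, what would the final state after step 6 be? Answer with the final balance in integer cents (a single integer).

16952

(re-executing from step 2 with the substitution; state before step 2: balance=113970)
step 2 (pay 18981): balance=95285
step 3 (pay 21057): balance=74475
step 4 (pay 18186): balance=56482
step 5 (pay 18464): balance=38164
step 6 (pay 21311): balance=16952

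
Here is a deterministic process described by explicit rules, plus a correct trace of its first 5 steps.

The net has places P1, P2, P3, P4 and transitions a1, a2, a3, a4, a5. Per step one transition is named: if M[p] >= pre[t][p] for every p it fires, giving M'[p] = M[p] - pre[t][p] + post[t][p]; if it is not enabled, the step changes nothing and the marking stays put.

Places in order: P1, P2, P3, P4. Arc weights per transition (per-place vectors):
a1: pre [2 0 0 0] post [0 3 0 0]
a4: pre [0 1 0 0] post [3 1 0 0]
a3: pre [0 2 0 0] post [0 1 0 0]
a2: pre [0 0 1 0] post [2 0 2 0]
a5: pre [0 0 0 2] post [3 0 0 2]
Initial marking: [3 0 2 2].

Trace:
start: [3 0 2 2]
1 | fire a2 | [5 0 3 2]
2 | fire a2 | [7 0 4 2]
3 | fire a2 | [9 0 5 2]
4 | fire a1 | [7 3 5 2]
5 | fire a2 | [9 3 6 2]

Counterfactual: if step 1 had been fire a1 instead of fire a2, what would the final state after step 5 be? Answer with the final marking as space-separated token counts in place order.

5 6 5 2

(re-executing from step 1 with the substitution; state before step 1: [3 0 2 2])
1 | fire a1 | [1 3 2 2]
2 | fire a2 | [3 3 3 2]
3 | fire a2 | [5 3 4 2]
4 | fire a1 | [3 6 4 2]
5 | fire a2 | [5 6 5 2]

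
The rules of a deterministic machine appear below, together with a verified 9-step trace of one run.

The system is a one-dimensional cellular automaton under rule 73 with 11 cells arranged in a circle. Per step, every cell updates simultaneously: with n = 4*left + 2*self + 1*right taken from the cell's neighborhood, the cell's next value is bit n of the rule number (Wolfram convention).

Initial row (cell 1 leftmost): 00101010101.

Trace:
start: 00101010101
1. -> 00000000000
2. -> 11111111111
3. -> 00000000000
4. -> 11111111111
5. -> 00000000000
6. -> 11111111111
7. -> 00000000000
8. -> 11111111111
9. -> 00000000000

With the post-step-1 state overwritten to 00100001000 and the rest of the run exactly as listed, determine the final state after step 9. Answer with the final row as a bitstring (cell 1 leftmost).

state after step 1 := 00100001000
2. -> 10001100011
3. -> 10101101010
4. -> 00001100000
5. -> 11101101111
6. -> 00101101000
7. -> 10001100011
8. -> 10101101010
9. -> 00001100000

00001100000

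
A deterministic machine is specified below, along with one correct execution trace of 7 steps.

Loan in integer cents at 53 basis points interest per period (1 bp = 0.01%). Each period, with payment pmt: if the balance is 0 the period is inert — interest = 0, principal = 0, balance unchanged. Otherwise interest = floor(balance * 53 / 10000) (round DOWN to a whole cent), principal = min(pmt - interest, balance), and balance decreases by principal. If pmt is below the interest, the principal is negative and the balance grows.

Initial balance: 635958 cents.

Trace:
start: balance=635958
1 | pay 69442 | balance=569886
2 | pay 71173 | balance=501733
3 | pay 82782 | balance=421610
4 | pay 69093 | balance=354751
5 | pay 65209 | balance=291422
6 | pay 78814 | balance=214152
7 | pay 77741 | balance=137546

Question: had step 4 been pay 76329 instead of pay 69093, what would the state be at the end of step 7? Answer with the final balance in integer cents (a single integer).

130193

(re-executing from step 4 with the substitution; state before step 4: balance=421610)
4 | pay 76329 | balance=347515
5 | pay 65209 | balance=284147
6 | pay 78814 | balance=206838
7 | pay 77741 | balance=130193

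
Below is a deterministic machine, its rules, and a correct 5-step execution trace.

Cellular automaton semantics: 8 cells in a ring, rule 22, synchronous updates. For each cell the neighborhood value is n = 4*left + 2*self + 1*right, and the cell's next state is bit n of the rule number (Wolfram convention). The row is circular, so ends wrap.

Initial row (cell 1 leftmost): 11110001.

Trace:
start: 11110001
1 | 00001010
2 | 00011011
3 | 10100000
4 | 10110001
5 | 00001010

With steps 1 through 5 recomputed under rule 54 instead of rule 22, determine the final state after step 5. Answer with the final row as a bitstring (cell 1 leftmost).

(re-executing steps 1..5 under rule 54; state before step 1: 11110001)
1 | 00001010
2 | 00011111
3 | 10100000
4 | 11110001
5 | 00001010

00001010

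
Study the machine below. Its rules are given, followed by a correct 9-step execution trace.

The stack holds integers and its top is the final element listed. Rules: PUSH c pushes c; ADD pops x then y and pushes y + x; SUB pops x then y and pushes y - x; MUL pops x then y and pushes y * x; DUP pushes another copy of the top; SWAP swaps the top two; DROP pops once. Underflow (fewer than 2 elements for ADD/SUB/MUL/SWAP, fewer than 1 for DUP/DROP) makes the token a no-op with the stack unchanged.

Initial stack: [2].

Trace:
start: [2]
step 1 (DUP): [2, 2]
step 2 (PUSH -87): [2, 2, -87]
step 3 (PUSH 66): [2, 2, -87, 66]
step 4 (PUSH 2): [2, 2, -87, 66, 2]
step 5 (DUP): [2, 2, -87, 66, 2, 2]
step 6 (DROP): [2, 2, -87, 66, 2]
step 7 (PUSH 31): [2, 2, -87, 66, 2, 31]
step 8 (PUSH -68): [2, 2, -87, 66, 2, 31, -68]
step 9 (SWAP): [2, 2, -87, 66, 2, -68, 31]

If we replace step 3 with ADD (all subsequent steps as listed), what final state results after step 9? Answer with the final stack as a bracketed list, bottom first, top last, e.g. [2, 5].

[2, -85, 2, -68, 31]

(re-executing from step 3 with the substitution; state before step 3: [2, 2, -87])
step 3 (ADD): [2, -85]
step 4 (PUSH 2): [2, -85, 2]
step 5 (DUP): [2, -85, 2, 2]
step 6 (DROP): [2, -85, 2]
step 7 (PUSH 31): [2, -85, 2, 31]
step 8 (PUSH -68): [2, -85, 2, 31, -68]
step 9 (SWAP): [2, -85, 2, -68, 31]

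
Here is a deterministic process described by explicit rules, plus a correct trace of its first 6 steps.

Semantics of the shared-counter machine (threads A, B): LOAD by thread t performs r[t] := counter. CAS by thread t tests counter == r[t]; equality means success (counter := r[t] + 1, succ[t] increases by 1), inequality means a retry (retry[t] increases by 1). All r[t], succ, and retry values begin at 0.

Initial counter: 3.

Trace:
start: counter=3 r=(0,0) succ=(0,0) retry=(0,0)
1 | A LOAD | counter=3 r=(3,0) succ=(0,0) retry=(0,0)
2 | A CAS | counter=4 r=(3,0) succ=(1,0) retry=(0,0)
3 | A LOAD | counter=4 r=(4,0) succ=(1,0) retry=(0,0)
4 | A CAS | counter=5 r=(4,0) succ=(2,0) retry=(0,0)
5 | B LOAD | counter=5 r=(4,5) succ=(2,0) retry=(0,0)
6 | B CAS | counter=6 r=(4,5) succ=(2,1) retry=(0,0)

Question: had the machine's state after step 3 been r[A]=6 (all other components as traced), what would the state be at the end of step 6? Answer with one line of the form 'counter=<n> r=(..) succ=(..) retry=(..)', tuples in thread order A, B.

state after step 3 := counter=4 r=(6,0) succ=(1,0) retry=(0,0)
4 | A CAS | counter=4 r=(6,0) succ=(1,0) retry=(1,0)
5 | B LOAD | counter=4 r=(6,4) succ=(1,0) retry=(1,0)
6 | B CAS | counter=5 r=(6,4) succ=(1,1) retry=(1,0)

counter=5 r=(6,4) succ=(1,1) retry=(1,0)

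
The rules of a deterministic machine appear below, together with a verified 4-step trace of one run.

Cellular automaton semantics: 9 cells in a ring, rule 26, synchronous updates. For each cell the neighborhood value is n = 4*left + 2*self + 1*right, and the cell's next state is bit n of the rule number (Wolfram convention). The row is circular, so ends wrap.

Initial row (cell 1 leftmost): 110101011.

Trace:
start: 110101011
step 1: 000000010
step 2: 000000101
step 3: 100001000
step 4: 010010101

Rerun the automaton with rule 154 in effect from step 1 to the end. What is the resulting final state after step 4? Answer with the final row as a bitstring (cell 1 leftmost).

010111101

(re-executing steps 1..4 under rule 154; state before step 1: 110101011)
step 1: 100000011
step 2: 010000111
step 3: 001001110
step 4: 010111101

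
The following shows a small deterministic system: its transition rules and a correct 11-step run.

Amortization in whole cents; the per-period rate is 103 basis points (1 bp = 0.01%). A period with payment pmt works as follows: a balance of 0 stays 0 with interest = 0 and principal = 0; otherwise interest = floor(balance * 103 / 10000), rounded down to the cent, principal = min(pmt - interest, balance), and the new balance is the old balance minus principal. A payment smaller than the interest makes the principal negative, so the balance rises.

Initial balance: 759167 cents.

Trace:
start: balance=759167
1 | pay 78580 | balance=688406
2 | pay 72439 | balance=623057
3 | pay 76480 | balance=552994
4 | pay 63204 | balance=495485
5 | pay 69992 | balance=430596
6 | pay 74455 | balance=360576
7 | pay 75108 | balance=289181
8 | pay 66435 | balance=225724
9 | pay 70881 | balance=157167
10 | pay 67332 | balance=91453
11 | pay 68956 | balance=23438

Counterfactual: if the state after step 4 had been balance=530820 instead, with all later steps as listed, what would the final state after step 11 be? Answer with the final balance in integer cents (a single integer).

61401

state after step 4 := balance=530820
5 | pay 69992 | balance=466295
6 | pay 74455 | balance=396642
7 | pay 75108 | balance=325619
8 | pay 66435 | balance=262537
9 | pay 70881 | balance=194360
10 | pay 67332 | balance=129029
11 | pay 68956 | balance=61401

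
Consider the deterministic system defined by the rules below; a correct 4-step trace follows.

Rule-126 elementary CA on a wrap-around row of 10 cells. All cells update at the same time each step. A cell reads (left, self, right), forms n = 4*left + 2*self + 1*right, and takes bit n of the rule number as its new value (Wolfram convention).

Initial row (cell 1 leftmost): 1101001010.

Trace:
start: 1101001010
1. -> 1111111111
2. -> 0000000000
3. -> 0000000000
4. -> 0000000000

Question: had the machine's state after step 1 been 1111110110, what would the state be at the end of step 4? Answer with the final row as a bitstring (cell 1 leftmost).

state after step 1 := 1111110110
2. -> 1000011111
3. -> 1100110000
4. -> 1111111001

1111111001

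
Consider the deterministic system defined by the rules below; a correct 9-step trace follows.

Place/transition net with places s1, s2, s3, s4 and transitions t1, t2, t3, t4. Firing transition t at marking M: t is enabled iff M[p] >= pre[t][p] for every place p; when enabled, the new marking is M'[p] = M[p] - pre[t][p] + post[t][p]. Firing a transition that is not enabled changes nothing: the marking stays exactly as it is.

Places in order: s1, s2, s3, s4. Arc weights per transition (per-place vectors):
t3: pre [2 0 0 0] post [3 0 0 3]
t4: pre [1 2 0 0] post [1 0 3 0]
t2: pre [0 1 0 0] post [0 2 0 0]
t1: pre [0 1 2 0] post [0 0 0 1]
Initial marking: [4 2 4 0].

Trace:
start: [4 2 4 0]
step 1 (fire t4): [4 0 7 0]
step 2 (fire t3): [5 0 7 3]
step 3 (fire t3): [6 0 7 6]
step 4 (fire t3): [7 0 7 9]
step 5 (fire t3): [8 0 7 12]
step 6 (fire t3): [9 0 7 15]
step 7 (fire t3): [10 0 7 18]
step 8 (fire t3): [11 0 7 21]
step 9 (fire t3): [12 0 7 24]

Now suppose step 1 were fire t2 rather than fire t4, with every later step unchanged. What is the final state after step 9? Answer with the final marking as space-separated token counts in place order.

12 3 4 24

(re-executing from step 1 with the substitution; state before step 1: [4 2 4 0])
step 1 (fire t2): [4 3 4 0]
step 2 (fire t3): [5 3 4 3]
step 3 (fire t3): [6 3 4 6]
step 4 (fire t3): [7 3 4 9]
step 5 (fire t3): [8 3 4 12]
step 6 (fire t3): [9 3 4 15]
step 7 (fire t3): [10 3 4 18]
step 8 (fire t3): [11 3 4 21]
step 9 (fire t3): [12 3 4 24]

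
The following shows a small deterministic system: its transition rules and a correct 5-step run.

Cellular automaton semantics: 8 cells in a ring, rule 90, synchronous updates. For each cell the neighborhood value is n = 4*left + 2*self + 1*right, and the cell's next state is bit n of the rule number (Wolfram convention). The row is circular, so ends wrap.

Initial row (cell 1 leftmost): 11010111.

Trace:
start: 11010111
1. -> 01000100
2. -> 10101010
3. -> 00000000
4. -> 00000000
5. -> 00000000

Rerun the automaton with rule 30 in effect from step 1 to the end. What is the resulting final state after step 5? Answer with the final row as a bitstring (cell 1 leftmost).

(re-executing steps 1..5 under rule 30; state before step 1: 11010111)
1. -> 00010100
2. -> 00110110
3. -> 01100101
4. -> 01011101
5. -> 01010001

01010001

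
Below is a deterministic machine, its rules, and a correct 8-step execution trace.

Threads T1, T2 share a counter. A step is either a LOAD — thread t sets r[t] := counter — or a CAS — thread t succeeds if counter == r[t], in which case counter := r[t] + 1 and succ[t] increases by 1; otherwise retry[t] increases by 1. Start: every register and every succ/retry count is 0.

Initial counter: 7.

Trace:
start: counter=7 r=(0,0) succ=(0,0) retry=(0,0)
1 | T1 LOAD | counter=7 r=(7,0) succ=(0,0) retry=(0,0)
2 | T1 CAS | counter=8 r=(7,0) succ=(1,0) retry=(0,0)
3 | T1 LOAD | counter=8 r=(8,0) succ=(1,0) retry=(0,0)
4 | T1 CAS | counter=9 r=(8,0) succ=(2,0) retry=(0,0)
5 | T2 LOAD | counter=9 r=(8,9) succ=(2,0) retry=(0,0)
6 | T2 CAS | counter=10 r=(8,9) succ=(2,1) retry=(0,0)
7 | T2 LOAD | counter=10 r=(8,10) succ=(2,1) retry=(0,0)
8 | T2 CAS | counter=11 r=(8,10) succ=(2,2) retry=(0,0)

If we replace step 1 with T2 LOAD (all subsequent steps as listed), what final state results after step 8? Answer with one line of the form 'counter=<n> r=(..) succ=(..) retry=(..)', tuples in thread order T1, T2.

(re-executing from step 1 with the substitution; state before step 1: counter=7 r=(0,0) succ=(0,0) retry=(0,0))
1 | T2 LOAD | counter=7 r=(0,7) succ=(0,0) retry=(0,0)
2 | T1 CAS | counter=7 r=(0,7) succ=(0,0) retry=(1,0)
3 | T1 LOAD | counter=7 r=(7,7) succ=(0,0) retry=(1,0)
4 | T1 CAS | counter=8 r=(7,7) succ=(1,0) retry=(1,0)
5 | T2 LOAD | counter=8 r=(7,8) succ=(1,0) retry=(1,0)
6 | T2 CAS | counter=9 r=(7,8) succ=(1,1) retry=(1,0)
7 | T2 LOAD | counter=9 r=(7,9) succ=(1,1) retry=(1,0)
8 | T2 CAS | counter=10 r=(7,9) succ=(1,2) retry=(1,0)

counter=10 r=(7,9) succ=(1,2) retry=(1,0)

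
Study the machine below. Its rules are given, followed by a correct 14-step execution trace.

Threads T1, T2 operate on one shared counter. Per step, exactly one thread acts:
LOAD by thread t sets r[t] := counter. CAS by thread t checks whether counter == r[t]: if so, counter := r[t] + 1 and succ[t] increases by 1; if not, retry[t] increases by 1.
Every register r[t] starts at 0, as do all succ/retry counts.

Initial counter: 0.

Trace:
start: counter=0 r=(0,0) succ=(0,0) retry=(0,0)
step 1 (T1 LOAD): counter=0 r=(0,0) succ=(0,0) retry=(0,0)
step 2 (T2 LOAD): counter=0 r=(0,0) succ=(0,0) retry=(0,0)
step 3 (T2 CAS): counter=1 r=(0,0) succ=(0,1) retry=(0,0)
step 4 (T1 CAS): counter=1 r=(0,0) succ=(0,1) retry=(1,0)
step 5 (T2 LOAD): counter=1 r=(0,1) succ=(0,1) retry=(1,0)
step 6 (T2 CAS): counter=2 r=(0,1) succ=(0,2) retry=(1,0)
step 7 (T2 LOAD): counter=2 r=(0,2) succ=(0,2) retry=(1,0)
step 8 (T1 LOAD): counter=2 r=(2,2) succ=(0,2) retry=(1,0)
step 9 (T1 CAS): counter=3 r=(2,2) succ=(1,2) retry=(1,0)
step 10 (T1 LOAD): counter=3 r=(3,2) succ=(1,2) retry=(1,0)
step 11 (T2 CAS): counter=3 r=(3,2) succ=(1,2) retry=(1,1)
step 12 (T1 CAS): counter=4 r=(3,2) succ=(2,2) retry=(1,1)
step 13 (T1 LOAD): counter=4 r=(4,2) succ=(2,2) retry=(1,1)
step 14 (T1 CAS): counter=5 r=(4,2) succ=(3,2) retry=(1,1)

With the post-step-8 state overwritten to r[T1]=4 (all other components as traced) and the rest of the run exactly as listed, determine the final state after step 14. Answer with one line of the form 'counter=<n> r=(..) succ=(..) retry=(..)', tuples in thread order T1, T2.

state after step 8 := counter=2 r=(4,2) succ=(0,2) retry=(1,0)
step 9 (T1 CAS): counter=2 r=(4,2) succ=(0,2) retry=(2,0)
step 10 (T1 LOAD): counter=2 r=(2,2) succ=(0,2) retry=(2,0)
step 11 (T2 CAS): counter=3 r=(2,2) succ=(0,3) retry=(2,0)
step 12 (T1 CAS): counter=3 r=(2,2) succ=(0,3) retry=(3,0)
step 13 (T1 LOAD): counter=3 r=(3,2) succ=(0,3) retry=(3,0)
step 14 (T1 CAS): counter=4 r=(3,2) succ=(1,3) retry=(3,0)

counter=4 r=(3,2) succ=(1,3) retry=(3,0)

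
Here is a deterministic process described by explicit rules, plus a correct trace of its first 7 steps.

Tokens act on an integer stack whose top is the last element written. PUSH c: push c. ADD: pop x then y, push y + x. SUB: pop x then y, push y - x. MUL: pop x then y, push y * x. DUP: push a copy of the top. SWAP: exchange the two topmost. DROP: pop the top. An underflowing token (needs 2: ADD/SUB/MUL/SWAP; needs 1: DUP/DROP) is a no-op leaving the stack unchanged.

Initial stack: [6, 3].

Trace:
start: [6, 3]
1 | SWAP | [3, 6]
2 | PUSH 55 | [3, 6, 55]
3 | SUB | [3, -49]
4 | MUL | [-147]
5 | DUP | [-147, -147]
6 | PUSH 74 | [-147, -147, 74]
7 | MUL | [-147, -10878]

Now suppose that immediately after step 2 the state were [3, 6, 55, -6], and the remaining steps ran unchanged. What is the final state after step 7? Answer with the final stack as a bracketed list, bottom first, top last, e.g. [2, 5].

[3, 366, 27084]

state after step 2 := [3, 6, 55, -6]
3 | SUB | [3, 6, 61]
4 | MUL | [3, 366]
5 | DUP | [3, 366, 366]
6 | PUSH 74 | [3, 366, 366, 74]
7 | MUL | [3, 366, 27084]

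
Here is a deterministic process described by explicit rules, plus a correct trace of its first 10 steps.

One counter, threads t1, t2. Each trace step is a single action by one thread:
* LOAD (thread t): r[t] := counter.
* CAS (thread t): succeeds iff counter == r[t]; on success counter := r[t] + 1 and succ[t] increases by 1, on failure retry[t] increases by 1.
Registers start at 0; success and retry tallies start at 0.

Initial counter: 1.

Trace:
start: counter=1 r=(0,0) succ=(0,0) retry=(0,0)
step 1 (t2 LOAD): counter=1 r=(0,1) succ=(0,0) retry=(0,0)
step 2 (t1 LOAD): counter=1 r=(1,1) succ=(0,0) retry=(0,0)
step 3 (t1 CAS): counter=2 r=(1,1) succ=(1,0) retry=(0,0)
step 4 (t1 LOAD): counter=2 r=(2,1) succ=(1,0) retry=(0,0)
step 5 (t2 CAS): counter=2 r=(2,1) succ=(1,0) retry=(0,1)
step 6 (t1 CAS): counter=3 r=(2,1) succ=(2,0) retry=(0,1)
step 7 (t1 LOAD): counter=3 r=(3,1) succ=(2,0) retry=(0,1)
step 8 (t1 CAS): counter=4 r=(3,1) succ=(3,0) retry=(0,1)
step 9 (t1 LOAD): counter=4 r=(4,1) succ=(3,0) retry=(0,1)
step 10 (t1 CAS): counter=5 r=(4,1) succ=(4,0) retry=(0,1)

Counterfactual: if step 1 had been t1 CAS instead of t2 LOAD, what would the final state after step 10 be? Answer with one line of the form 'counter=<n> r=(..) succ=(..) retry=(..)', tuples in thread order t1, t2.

(re-executing from step 1 with the substitution; state before step 1: counter=1 r=(0,0) succ=(0,0) retry=(0,0))
step 1 (t1 CAS): counter=1 r=(0,0) succ=(0,0) retry=(1,0)
step 2 (t1 LOAD): counter=1 r=(1,0) succ=(0,0) retry=(1,0)
step 3 (t1 CAS): counter=2 r=(1,0) succ=(1,0) retry=(1,0)
step 4 (t1 LOAD): counter=2 r=(2,0) succ=(1,0) retry=(1,0)
step 5 (t2 CAS): counter=2 r=(2,0) succ=(1,0) retry=(1,1)
step 6 (t1 CAS): counter=3 r=(2,0) succ=(2,0) retry=(1,1)
step 7 (t1 LOAD): counter=3 r=(3,0) succ=(2,0) retry=(1,1)
step 8 (t1 CAS): counter=4 r=(3,0) succ=(3,0) retry=(1,1)
step 9 (t1 LOAD): counter=4 r=(4,0) succ=(3,0) retry=(1,1)
step 10 (t1 CAS): counter=5 r=(4,0) succ=(4,0) retry=(1,1)

counter=5 r=(4,0) succ=(4,0) retry=(1,1)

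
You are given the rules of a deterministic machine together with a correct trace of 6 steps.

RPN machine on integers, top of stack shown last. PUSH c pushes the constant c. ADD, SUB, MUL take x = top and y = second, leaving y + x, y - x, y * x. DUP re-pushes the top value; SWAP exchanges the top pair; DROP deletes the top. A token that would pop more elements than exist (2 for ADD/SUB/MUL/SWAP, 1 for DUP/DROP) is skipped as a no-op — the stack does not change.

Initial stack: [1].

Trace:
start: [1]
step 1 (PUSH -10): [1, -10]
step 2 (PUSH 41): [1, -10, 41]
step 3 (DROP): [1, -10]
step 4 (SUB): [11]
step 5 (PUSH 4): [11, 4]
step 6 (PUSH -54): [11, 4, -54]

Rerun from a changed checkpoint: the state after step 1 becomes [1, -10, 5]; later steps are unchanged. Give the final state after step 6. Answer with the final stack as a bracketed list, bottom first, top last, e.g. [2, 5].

state after step 1 := [1, -10, 5]
step 2 (PUSH 41): [1, -10, 5, 41]
step 3 (DROP): [1, -10, 5]
step 4 (SUB): [1, -15]
step 5 (PUSH 4): [1, -15, 4]
step 6 (PUSH -54): [1, -15, 4, -54]

[1, -15, 4, -54]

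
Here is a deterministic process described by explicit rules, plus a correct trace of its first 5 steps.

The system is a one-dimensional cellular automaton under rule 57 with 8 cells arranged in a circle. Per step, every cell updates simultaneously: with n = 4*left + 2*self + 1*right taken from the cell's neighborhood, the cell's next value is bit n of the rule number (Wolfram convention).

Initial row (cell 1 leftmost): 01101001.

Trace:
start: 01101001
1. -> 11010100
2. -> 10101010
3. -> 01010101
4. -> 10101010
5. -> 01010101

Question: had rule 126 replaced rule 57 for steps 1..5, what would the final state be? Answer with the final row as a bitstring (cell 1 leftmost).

(re-executing steps 1..5 under rule 126; state before step 1: 01101001)
1. -> 11111111
2. -> 00000000
3. -> 00000000
4. -> 00000000
5. -> 00000000

00000000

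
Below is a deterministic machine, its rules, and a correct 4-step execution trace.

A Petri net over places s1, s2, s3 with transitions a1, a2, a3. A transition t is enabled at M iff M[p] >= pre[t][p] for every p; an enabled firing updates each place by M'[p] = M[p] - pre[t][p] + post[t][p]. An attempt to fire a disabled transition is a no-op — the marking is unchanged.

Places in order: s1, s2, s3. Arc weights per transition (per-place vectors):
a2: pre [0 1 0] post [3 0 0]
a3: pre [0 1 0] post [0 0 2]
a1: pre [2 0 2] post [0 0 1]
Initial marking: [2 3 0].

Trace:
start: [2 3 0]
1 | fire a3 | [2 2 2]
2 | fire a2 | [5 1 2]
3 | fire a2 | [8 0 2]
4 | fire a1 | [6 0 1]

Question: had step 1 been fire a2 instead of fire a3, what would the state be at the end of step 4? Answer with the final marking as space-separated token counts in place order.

(re-executing from step 1 with the substitution; state before step 1: [2 3 0])
1 | fire a2 | [5 2 0]
2 | fire a2 | [8 1 0]
3 | fire a2 | [11 0 0]
4 | fire a1 | [11 0 0]

11 0 0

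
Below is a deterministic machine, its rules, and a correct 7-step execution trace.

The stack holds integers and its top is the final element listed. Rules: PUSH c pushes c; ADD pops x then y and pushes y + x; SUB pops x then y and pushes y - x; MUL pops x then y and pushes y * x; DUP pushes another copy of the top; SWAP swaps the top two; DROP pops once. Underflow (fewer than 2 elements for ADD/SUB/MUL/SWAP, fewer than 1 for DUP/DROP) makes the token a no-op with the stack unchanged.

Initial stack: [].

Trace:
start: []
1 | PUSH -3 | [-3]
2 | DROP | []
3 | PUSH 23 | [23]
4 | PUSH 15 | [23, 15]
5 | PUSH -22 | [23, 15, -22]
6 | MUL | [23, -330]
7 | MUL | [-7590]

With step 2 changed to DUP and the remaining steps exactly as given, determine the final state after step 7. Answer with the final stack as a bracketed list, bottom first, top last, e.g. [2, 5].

[-3, -3, -7590]

(re-executing from step 2 with the substitution; state before step 2: [-3])
2 | DUP | [-3, -3]
3 | PUSH 23 | [-3, -3, 23]
4 | PUSH 15 | [-3, -3, 23, 15]
5 | PUSH -22 | [-3, -3, 23, 15, -22]
6 | MUL | [-3, -3, 23, -330]
7 | MUL | [-3, -3, -7590]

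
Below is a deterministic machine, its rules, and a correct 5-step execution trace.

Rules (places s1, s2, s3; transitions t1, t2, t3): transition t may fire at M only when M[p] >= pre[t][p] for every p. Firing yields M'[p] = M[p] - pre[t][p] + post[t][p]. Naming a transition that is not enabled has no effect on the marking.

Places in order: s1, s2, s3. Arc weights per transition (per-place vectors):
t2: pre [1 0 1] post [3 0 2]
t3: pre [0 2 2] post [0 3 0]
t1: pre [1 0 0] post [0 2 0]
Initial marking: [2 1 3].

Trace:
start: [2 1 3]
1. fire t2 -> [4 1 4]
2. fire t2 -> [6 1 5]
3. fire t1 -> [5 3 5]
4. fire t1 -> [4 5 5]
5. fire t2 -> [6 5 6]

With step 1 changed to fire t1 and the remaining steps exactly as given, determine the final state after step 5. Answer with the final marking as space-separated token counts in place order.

3 7 5

(re-executing from step 1 with the substitution; state before step 1: [2 1 3])
1. fire t1 -> [1 3 3]
2. fire t2 -> [3 3 4]
3. fire t1 -> [2 5 4]
4. fire t1 -> [1 7 4]
5. fire t2 -> [3 7 5]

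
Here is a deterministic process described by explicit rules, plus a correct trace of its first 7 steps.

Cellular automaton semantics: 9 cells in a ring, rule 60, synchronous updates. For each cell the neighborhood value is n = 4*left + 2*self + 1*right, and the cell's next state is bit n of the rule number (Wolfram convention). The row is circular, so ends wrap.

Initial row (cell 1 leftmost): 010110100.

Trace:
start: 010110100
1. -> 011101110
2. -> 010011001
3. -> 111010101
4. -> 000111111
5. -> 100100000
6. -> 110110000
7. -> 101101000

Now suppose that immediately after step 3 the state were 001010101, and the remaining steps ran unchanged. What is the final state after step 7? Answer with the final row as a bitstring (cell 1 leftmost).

011110000

state after step 3 := 001010101
4. -> 101111111
5. -> 011000000
6. -> 010100000
7. -> 011110000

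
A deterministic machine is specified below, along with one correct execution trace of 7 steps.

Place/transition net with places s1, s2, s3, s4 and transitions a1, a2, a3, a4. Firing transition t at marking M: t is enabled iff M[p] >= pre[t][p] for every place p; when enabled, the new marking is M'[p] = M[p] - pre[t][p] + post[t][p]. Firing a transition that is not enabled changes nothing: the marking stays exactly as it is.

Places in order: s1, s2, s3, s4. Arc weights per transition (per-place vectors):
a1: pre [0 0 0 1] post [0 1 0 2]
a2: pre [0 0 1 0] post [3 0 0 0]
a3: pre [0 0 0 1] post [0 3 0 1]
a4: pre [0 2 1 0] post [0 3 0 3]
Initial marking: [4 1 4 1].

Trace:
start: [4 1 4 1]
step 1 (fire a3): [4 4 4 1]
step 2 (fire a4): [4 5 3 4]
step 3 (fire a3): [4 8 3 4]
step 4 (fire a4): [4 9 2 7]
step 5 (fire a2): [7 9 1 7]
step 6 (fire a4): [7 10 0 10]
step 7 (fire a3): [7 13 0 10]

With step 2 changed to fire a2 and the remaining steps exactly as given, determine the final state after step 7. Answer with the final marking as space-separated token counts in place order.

10 12 0 7

(re-executing from step 2 with the substitution; state before step 2: [4 4 4 1])
step 2 (fire a2): [7 4 3 1]
step 3 (fire a3): [7 7 3 1]
step 4 (fire a4): [7 8 2 4]
step 5 (fire a2): [10 8 1 4]
step 6 (fire a4): [10 9 0 7]
step 7 (fire a3): [10 12 0 7]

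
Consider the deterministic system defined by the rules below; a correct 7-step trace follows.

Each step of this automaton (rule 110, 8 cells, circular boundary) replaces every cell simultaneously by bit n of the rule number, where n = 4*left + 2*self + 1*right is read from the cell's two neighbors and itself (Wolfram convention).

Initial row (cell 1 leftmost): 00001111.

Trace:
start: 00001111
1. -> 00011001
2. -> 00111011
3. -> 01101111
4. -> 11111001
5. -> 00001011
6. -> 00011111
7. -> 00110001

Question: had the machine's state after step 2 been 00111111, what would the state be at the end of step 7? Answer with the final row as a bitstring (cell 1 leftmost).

state after step 2 := 00111111
3. -> 01100001
4. -> 11100011
5. -> 00100110
6. -> 01101110
7. -> 11111010

11111010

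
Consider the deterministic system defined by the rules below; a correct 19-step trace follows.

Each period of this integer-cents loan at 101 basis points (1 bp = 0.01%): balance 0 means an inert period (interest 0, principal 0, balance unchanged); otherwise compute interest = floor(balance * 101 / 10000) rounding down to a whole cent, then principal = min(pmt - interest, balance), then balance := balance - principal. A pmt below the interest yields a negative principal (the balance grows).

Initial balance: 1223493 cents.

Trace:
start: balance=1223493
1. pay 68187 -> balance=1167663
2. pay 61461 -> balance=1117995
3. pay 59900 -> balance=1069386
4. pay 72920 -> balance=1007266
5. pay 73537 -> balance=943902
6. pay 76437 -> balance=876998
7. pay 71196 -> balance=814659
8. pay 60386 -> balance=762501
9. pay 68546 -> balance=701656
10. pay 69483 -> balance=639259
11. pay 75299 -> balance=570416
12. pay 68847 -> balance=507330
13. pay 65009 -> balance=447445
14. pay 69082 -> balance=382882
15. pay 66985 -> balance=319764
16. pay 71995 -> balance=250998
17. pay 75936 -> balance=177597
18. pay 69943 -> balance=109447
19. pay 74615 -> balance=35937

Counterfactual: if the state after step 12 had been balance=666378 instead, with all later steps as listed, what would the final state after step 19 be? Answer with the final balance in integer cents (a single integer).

state after step 12 := balance=666378
13. pay 65009 -> balance=608099
14. pay 69082 -> balance=545158
15. pay 66985 -> balance=483679
16. pay 71995 -> balance=416569
17. pay 75936 -> balance=344840
18. pay 69943 -> balance=278379
19. pay 74615 -> balance=206575

206575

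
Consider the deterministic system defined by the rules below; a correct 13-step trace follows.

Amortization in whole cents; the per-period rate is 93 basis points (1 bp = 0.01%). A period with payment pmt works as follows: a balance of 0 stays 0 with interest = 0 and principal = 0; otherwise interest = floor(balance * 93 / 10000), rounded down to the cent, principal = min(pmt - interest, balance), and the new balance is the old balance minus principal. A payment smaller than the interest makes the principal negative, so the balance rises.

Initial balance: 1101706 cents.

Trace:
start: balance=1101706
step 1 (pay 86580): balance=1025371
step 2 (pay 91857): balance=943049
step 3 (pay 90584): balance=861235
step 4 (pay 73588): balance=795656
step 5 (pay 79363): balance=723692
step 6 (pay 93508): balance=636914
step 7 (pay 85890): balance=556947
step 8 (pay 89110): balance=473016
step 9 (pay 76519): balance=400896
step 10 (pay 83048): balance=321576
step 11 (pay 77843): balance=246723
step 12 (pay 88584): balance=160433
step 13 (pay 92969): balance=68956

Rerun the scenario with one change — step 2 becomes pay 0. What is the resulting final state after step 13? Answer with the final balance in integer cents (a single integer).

170657

(re-executing from step 2 with the substitution; state before step 2: balance=1025371)
step 2 (pay 0): balance=1034906
step 3 (pay 90584): balance=953946
step 4 (pay 73588): balance=889229
step 5 (pay 79363): balance=818135
step 6 (pay 93508): balance=732235
step 7 (pay 85890): balance=653154
step 8 (pay 89110): balance=570118
step 9 (pay 76519): balance=498901
step 10 (pay 83048): balance=420492
step 11 (pay 77843): balance=346559
step 12 (pay 88584): balance=261197
step 13 (pay 92969): balance=170657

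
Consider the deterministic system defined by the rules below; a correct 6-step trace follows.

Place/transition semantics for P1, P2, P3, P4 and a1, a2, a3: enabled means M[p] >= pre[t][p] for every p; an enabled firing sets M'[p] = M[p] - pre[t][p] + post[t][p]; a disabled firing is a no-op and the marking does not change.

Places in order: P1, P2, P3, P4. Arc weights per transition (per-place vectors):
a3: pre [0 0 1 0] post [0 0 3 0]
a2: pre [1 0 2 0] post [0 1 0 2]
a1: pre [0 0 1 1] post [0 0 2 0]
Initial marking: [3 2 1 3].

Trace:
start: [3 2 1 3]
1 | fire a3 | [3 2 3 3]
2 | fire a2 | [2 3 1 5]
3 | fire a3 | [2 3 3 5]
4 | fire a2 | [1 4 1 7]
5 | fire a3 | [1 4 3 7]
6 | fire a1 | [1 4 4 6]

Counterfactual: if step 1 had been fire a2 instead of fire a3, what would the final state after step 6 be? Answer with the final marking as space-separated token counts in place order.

2 3 4 4

(re-executing from step 1 with the substitution; state before step 1: [3 2 1 3])
1 | fire a2 | [3 2 1 3]
2 | fire a2 | [3 2 1 3]
3 | fire a3 | [3 2 3 3]
4 | fire a2 | [2 3 1 5]
5 | fire a3 | [2 3 3 5]
6 | fire a1 | [2 3 4 4]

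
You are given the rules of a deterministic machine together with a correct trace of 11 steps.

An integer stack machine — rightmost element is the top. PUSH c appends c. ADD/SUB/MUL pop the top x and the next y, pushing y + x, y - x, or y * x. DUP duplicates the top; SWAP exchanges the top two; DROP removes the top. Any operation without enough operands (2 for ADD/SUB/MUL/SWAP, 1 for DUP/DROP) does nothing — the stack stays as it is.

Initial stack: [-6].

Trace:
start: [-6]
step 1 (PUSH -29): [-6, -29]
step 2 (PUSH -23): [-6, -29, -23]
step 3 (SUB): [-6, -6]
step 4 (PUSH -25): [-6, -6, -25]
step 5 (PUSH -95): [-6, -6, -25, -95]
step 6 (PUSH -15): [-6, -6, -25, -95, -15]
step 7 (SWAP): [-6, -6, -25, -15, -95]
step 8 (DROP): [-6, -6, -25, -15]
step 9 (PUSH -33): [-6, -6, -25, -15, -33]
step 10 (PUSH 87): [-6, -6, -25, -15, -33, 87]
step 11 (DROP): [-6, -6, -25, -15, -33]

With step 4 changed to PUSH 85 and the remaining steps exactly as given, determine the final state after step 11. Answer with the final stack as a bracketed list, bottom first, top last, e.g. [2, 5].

(re-executing from step 4 with the substitution; state before step 4: [-6, -6])
step 4 (PUSH 85): [-6, -6, 85]
step 5 (PUSH -95): [-6, -6, 85, -95]
step 6 (PUSH -15): [-6, -6, 85, -95, -15]
step 7 (SWAP): [-6, -6, 85, -15, -95]
step 8 (DROP): [-6, -6, 85, -15]
step 9 (PUSH -33): [-6, -6, 85, -15, -33]
step 10 (PUSH 87): [-6, -6, 85, -15, -33, 87]
step 11 (DROP): [-6, -6, 85, -15, -33]

[-6, -6, 85, -15, -33]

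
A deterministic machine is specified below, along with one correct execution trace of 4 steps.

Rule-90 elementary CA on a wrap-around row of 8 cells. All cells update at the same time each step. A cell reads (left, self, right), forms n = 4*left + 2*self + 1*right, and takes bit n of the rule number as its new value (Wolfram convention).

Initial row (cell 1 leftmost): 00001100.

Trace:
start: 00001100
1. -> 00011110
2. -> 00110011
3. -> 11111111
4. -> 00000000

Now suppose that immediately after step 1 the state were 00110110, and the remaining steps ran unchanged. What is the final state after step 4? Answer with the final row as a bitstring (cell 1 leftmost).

state after step 1 := 00110110
2. -> 01110111
3. -> 01010101
4. -> 00000000

00000000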